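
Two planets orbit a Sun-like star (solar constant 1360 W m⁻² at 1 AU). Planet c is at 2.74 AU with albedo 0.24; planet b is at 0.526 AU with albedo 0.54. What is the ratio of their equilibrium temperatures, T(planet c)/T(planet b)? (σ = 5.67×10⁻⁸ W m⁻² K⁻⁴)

T₁/T₂ ≈ 0.497

T_eq = [S₀(1−A)/(4σd²)]^(1/4), so T ∝ (1−A)^(1/4) / √d.
T₁ = [1360×0.76/(4×5.67×10⁻⁸×2.74²)]^(1/4) = 156.96 K.
T₂ = [1360×0.46/(4×5.67×10⁻⁸×0.526²)]^(1/4) = 315.99 K.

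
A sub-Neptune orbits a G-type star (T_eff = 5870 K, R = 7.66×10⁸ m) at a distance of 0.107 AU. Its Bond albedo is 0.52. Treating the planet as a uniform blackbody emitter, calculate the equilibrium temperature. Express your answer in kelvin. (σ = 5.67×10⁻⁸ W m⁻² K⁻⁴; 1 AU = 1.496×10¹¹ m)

T_eq ≈ 756 K

d = 0.107 AU = 1.60×10¹⁰ m.
L = 4πR_⋆²σT_⋆⁴ = 4π(7.66×10⁸)² × 5.67×10⁻⁸ × (5870)⁴ = 4.96×10²⁶ W.
S = L/(4πd²) = 1.54×10⁵ W m⁻².
Energy balance: absorbed = emitted ⇒ πR²·S(1−A) = 4πR²·σT_eq⁴, so T_eq⁴ = S(1−A)/(4σ).
T_eq = [1.54×10⁵ × 0.48 / (4 × 5.67×10⁻⁸)]^(1/4) = (3.26×10¹¹)^(1/4) = 756 K.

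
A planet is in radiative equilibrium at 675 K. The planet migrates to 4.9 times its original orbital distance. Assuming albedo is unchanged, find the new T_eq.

T_eq ∝ L^(1/4) · d^(−1/2).
T′ = 675 / 4.9^(1/2) = 305 K.

T_eq ≈ 305 K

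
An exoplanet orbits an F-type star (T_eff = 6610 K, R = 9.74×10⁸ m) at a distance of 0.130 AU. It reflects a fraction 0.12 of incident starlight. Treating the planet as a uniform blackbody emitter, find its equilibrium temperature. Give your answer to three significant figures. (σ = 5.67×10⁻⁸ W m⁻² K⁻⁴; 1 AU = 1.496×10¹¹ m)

d = 0.130 AU = 1.94×10¹⁰ m.
L = 4πR_⋆²σT_⋆⁴ = 4π(9.74×10⁸)² × 5.67×10⁻⁸ × (6610)⁴ = 1.29×10²⁷ W.
S = L/(4πd²) = 2.71×10⁵ W m⁻².
Energy balance: absorbed = emitted ⇒ πR²·S(1−A) = 4πR²·σT_eq⁴, so T_eq⁴ = S(1−A)/(4σ).
T_eq = [2.71×10⁵ × 0.88 / (4 × 5.67×10⁻⁸)]^(1/4) = (1.05×10¹²)^(1/4) = 1010 K.

T_eq ≈ 1010 K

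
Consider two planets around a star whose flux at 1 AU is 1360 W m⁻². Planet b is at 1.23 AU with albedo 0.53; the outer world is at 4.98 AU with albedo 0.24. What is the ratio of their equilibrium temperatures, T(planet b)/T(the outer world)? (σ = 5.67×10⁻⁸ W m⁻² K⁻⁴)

T_eq = [S₀(1−A)/(4σd²)]^(1/4), so T ∝ (1−A)^(1/4) / √d.
T₁ = [1360×0.47/(4×5.67×10⁻⁸×1.23²)]^(1/4) = 207.75 K.
T₂ = [1360×0.76/(4×5.67×10⁻⁸×4.98²)]^(1/4) = 116.43 K.

T₁/T₂ ≈ 1.784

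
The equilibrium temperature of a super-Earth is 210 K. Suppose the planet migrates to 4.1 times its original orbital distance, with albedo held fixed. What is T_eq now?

T_eq ≈ 104 K

T_eq ∝ L^(1/4) · d^(−1/2).
T′ = 210 / 4.1^(1/2) = 104 K.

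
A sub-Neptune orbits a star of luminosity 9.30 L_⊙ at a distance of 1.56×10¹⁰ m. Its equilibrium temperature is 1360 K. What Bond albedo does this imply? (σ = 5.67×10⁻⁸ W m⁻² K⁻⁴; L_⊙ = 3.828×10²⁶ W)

L = 9.30 × 3.828×10²⁶ = 3.56×10²⁷ W.
Flux: S = L/(4πd²) = 3.56×10²⁷/(4π×(1.56×10¹⁰)²) = 1.16×10⁶ W m⁻².
From T_eq⁴ = S(1−A)/(4σ): 1−A = 4σT_eq⁴/S.
1−A = 4 × 5.67×10⁻⁸ × (1360)⁴ / 1.16×10⁶ = 0.667.

A ≈ 0.33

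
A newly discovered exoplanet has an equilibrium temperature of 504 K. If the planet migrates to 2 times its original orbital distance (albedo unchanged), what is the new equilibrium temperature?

T_eq ≈ 356 K

T_eq ∝ L^(1/4) · d^(−1/2).
T′ = 504 / 2^(1/2) = 356 K.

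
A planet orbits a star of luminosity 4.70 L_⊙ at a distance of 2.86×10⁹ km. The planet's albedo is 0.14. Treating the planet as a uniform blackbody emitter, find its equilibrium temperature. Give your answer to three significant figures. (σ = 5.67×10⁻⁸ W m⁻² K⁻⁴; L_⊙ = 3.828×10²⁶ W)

T_eq ≈ 90.3 K

d = 2.86×10⁹ km = 2.86×10¹² m.
L = 4.70 × 3.828×10²⁶ = 1.80×10²⁷ W.
Flux: S = L/(4πd²) = 1.80×10²⁷/(4π×(2.86×10¹²)²) = 17.5 W m⁻².
Energy balance: absorbed = emitted ⇒ πR²·S(1−A) = 4πR²·σT_eq⁴, so T_eq⁴ = S(1−A)/(4σ).
T_eq = [17.5 × 0.86 / (4 × 5.67×10⁻⁸)]^(1/4) = (6.64×10⁷)^(1/4) = 90.3 K.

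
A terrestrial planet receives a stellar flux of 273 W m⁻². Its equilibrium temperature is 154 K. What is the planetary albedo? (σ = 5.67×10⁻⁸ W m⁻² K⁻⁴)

A ≈ 0.53

From T_eq⁴ = S(1−A)/(4σ): 1−A = 4σT_eq⁴/S.
1−A = 4 × 5.67×10⁻⁸ × (154)⁴ / 273 = 0.467.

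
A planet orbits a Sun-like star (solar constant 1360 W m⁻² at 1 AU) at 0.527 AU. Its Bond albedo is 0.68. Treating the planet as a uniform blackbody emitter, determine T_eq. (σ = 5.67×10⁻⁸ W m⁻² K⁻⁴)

T_eq ≈ 288 K

Flux at 0.527 AU: S = 1360/0.527² = 4900 W m⁻².
Energy balance: absorbed = emitted ⇒ πR²·S(1−A) = 4πR²·σT_eq⁴, so T_eq⁴ = S(1−A)/(4σ).
T_eq = [4900 × 0.32 / (4 × 5.67×10⁻⁸)]^(1/4) = (6.91×10⁹)^(1/4) = 288 K.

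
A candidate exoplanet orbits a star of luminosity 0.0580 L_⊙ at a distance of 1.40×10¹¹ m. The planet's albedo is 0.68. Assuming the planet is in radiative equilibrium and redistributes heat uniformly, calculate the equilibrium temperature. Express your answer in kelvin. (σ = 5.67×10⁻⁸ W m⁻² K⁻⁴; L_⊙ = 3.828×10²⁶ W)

L = 0.0580 × 3.828×10²⁶ = 2.22×10²⁵ W.
Flux: S = L/(4πd²) = 2.22×10²⁵/(4π×(1.40×10¹¹)²) = 90.1 W m⁻².
Energy balance: absorbed = emitted ⇒ πR²·S(1−A) = 4πR²·σT_eq⁴, so T_eq⁴ = S(1−A)/(4σ).
T_eq = [90.1 × 0.32 / (4 × 5.67×10⁻⁸)]^(1/4) = (1.27×10⁸)^(1/4) = 106 K.

T_eq ≈ 106 K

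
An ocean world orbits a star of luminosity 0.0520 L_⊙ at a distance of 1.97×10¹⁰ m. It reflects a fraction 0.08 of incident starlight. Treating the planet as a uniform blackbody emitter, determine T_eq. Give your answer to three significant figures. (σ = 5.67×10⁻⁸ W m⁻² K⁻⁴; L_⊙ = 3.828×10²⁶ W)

L = 0.0520 × 3.828×10²⁶ = 1.99×10²⁵ W.
Flux: S = L/(4πd²) = 1.99×10²⁵/(4π×(1.97×10¹⁰)²) = 4080 W m⁻².
Energy balance: absorbed = emitted ⇒ πR²·S(1−A) = 4πR²·σT_eq⁴, so T_eq⁴ = S(1−A)/(4σ).
T_eq = [4080 × 0.92 / (4 × 5.67×10⁻⁸)]^(1/4) = (1.66×10¹⁰)^(1/4) = 359 K.

T_eq ≈ 359 K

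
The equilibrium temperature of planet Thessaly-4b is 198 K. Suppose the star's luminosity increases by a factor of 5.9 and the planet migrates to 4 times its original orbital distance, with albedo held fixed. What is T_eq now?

T_eq ∝ L^(1/4) · d^(−1/2).
T′ = 198 × 5.9^(1/4) / 4^(1/2) = 154 K.

T_eq ≈ 154 K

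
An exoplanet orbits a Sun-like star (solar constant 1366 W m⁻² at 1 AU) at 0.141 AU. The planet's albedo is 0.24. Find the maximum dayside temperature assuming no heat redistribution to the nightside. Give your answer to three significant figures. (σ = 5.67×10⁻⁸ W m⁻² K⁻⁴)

Flux at 0.141 AU: S = 1366/0.141² = 6.87×10⁴ W m⁻².
With no redistribution each surface element balances locally: S(1−A) = σT⁴.
T = [6.87×10⁴ × 0.76 / 5.67×10⁻⁸]^(1/4) = (9.21×10¹¹)^(1/4) = 980 K.

T_ss ≈ 980 K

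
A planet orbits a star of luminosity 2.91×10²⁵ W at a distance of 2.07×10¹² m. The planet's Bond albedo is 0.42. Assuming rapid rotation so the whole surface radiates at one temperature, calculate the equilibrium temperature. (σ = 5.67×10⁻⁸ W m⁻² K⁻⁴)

T_eq ≈ 34.3 K

Flux: S = L/(4πd²) = 2.91×10²⁵/(4π×(2.07×10¹²)²) = 0.540 W m⁻².
Energy balance: absorbed = emitted ⇒ πR²·S(1−A) = 4πR²·σT_eq⁴, so T_eq⁴ = S(1−A)/(4σ).
T_eq = [0.540 × 0.58 / (4 × 5.67×10⁻⁸)]^(1/4) = (1.38×10⁶)^(1/4) = 34.3 K.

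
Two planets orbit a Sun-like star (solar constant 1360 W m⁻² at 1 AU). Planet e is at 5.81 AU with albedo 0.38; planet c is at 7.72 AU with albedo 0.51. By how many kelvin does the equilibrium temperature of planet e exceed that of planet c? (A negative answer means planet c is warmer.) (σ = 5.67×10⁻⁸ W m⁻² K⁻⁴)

T_eq = [S₀(1−A)/(4σd²)]^(1/4), so T ∝ (1−A)^(1/4) / √d.
T₁ = [1360×0.62/(4×5.67×10⁻⁸×5.81²)]^(1/4) = 102.44 K.
T₂ = [1360×0.49/(4×5.67×10⁻⁸×7.72²)]^(1/4) = 83.79 K.

ΔT ≈ 18.6 K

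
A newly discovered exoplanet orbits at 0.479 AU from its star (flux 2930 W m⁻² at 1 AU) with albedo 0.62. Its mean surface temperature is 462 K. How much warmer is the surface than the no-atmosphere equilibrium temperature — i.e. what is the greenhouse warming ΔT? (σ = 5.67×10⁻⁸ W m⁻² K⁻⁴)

ΔT ≈ 79.5 K

S = 2930/0.479² = 1.277×10⁴ W m⁻².
T_eq = [S(1−A)/(4σ)]^(1/4) = [1.277×10⁴×0.38/(4×5.67×10⁻⁸)]^(1/4) = 382.5 K.
ΔT = T_surf − T_eq = 462 − 382.5.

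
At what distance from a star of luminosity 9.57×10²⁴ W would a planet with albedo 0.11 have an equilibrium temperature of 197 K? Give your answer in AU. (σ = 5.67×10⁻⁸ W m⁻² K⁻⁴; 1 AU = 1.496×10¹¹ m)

From T_eq⁴ = L(1−A)/(16πσd²): d = √[L(1−A)/(16πσT_eq⁴)].
d = √[9.57×10²⁴ × 0.89 / (16π × 5.67×10⁻⁸ × (197)⁴)] = 4.45×10¹⁰ m = 0.298 AU.

d ≈ 0.298 AU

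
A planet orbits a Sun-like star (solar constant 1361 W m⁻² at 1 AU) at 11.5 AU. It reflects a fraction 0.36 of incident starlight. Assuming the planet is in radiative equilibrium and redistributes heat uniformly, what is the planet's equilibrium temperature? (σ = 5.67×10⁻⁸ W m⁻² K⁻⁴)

Flux at 11.5 AU: S = 1361/11.5² = 10.3 W m⁻².
Energy balance: absorbed = emitted ⇒ πR²·S(1−A) = 4πR²·σT_eq⁴, so T_eq⁴ = S(1−A)/(4σ).
T_eq = [10.3 × 0.64 / (4 × 5.67×10⁻⁸)]^(1/4) = (2.90×10⁷)^(1/4) = 73.4 K.

T_eq ≈ 73.4 K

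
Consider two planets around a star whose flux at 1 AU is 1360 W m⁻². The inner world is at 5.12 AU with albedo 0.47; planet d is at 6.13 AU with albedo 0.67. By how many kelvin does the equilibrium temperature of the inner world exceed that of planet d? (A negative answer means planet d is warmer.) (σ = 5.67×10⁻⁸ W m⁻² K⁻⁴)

T_eq = [S₀(1−A)/(4σd²)]^(1/4), so T ∝ (1−A)^(1/4) / √d.
T₁ = [1360×0.53/(4×5.67×10⁻⁸×5.12²)]^(1/4) = 104.93 K.
T₂ = [1360×0.33/(4×5.67×10⁻⁸×6.13²)]^(1/4) = 85.19 K.

ΔT ≈ 19.7 K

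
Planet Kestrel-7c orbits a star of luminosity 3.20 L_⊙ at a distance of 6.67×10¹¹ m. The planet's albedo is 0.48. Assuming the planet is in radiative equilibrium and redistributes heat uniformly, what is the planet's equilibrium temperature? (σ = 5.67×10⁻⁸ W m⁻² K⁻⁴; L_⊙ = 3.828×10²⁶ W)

L = 3.20 × 3.828×10²⁶ = 1.22×10²⁷ W.
Flux: S = L/(4πd²) = 1.22×10²⁷/(4π×(6.67×10¹¹)²) = 219 W m⁻².
Energy balance: absorbed = emitted ⇒ πR²·S(1−A) = 4πR²·σT_eq⁴, so T_eq⁴ = S(1−A)/(4σ).
T_eq = [219 × 0.52 / (4 × 5.67×10⁻⁸)]^(1/4) = (5.02×10⁸)^(1/4) = 150 K.

T_eq ≈ 150 K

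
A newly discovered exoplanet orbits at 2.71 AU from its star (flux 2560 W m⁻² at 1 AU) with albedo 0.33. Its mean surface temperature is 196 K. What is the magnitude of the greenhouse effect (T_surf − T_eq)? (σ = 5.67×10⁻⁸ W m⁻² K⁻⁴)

S = 2560/2.71² = 348.6 W m⁻².
T_eq = [S(1−A)/(4σ)]^(1/4) = [348.6×0.67/(4×5.67×10⁻⁸)]^(1/4) = 179.1 K.
ΔT = T_surf − T_eq = 196 − 179.1.

ΔT ≈ 16.9 K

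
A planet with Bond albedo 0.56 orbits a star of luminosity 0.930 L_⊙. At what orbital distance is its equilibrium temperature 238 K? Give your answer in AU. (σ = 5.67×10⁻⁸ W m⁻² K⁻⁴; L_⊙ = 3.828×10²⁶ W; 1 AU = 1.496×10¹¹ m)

L = 0.930 × 3.828×10²⁶ = 3.56×10²⁶ W.
From T_eq⁴ = L(1−A)/(16πσd²): d = √[L(1−A)/(16πσT_eq⁴)].
d = √[3.56×10²⁶ × 0.44 / (16π × 5.67×10⁻⁸ × (238)⁴)] = 1.31×10¹¹ m = 0.875 AU.

d ≈ 0.875 AU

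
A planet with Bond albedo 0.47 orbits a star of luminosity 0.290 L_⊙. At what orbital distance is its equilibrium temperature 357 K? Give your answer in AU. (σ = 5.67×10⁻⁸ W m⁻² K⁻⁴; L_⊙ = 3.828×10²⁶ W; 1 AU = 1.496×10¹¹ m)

d ≈ 0.238 AU

L = 0.290 × 3.828×10²⁶ = 1.11×10²⁶ W.
From T_eq⁴ = L(1−A)/(16πσd²): d = √[L(1−A)/(16πσT_eq⁴)].
d = √[1.11×10²⁶ × 0.53 / (16π × 5.67×10⁻⁸ × (357)⁴)] = 3.57×10¹⁰ m = 0.238 AU.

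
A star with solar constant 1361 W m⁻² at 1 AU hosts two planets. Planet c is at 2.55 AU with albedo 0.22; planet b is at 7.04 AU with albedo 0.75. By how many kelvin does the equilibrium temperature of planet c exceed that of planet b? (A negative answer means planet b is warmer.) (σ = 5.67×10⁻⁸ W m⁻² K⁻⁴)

T_eq = [S₀(1−A)/(4σd²)]^(1/4), so T ∝ (1−A)^(1/4) / √d.
T₁ = [1361×0.78/(4×5.67×10⁻⁸×2.55²)]^(1/4) = 163.80 K.
T₂ = [1361×0.25/(4×5.67×10⁻⁸×7.04²)]^(1/4) = 74.17 K.

ΔT ≈ 89.6 K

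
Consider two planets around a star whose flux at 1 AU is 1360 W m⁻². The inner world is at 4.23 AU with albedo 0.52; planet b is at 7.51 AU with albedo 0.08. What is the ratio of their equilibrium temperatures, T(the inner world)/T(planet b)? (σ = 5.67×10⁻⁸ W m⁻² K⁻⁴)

T₁/T₂ ≈ 1.132

T_eq = [S₀(1−A)/(4σd²)]^(1/4), so T ∝ (1−A)^(1/4) / √d.
T₁ = [1360×0.48/(4×5.67×10⁻⁸×4.23²)]^(1/4) = 112.62 K.
T₂ = [1360×0.92/(4×5.67×10⁻⁸×7.51²)]^(1/4) = 99.45 K.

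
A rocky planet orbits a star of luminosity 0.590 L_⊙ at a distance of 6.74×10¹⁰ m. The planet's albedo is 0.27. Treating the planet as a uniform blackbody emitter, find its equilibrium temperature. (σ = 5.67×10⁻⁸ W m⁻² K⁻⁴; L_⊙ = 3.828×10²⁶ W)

T_eq ≈ 336 K

L = 0.590 × 3.828×10²⁶ = 2.26×10²⁶ W.
Flux: S = L/(4πd²) = 2.26×10²⁶/(4π×(6.74×10¹⁰)²) = 3960 W m⁻².
Energy balance: absorbed = emitted ⇒ πR²·S(1−A) = 4πR²·σT_eq⁴, so T_eq⁴ = S(1−A)/(4σ).
T_eq = [3960 × 0.73 / (4 × 5.67×10⁻⁸)]^(1/4) = (1.27×10¹⁰)^(1/4) = 336 K.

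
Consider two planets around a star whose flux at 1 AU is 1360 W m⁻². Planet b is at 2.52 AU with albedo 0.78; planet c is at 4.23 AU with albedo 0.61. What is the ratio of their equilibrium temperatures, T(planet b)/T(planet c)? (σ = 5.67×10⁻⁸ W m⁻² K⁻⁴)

T₁/T₂ ≈ 1.123

T_eq = [S₀(1−A)/(4σd²)]^(1/4), so T ∝ (1−A)^(1/4) / √d.
T₁ = [1360×0.22/(4×5.67×10⁻⁸×2.52²)]^(1/4) = 120.05 K.
T₂ = [1360×0.39/(4×5.67×10⁻⁸×4.23²)]^(1/4) = 106.92 K.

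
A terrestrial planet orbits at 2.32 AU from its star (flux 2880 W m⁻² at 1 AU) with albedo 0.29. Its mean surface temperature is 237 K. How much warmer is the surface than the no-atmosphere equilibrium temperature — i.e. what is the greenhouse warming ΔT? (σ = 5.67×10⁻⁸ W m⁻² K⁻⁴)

ΔT ≈ 34.7 K

S = 2880/2.32² = 535.1 W m⁻².
T_eq = [S(1−A)/(4σ)]^(1/4) = [535.1×0.71/(4×5.67×10⁻⁸)]^(1/4) = 202.3 K.
ΔT = T_surf − T_eq = 237 − 202.3.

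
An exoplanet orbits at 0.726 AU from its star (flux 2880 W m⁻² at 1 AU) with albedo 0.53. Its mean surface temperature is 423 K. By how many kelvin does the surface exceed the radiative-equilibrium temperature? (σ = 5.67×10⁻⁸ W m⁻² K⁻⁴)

S = 2880/0.726² = 5464 W m⁻².
T_eq = [S(1−A)/(4σ)]^(1/4) = [5464×0.47/(4×5.67×10⁻⁸)]^(1/4) = 326.2 K.
ΔT = T_surf − T_eq = 423 − 326.2.

ΔT ≈ 96.8 K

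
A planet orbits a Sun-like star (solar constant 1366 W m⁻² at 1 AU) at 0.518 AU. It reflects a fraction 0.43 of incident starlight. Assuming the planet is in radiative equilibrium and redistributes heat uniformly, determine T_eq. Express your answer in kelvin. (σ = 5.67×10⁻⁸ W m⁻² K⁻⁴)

Flux at 0.518 AU: S = 1366/0.518² = 5090 W m⁻².
Energy balance: absorbed = emitted ⇒ πR²·S(1−A) = 4πR²·σT_eq⁴, so T_eq⁴ = S(1−A)/(4σ).
T_eq = [5090 × 0.57 / (4 × 5.67×10⁻⁸)]^(1/4) = (1.28×10¹⁰)^(1/4) = 336 K.

T_eq ≈ 336 K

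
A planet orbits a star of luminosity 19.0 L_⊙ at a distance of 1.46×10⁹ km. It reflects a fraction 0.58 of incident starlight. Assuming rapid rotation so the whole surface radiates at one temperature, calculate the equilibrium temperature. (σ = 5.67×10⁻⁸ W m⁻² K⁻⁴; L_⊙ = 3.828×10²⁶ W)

T_eq ≈ 150 K

d = 1.46×10⁹ km = 1.46×10¹² m.
L = 19.0 × 3.828×10²⁶ = 7.27×10²⁷ W.
Flux: S = L/(4πd²) = 7.27×10²⁷/(4π×(1.46×10¹²)²) = 272 W m⁻².
Energy balance: absorbed = emitted ⇒ πR²·S(1−A) = 4πR²·σT_eq⁴, so T_eq⁴ = S(1−A)/(4σ).
T_eq = [272 × 0.42 / (4 × 5.67×10⁻⁸)]^(1/4) = (5.03×10⁸)^(1/4) = 150 K.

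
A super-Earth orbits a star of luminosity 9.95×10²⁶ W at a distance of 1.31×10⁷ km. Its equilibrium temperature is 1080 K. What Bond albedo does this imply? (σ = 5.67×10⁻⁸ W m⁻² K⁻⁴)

A ≈ 0.33

d = 1.31×10⁷ km = 1.31×10¹⁰ m.
Flux: S = L/(4πd²) = 9.95×10²⁶/(4π×(1.31×10¹⁰)²) = 4.61×10⁵ W m⁻².
From T_eq⁴ = S(1−A)/(4σ): 1−A = 4σT_eq⁴/S.
1−A = 4 × 5.67×10⁻⁸ × (1080)⁴ / 4.61×10⁵ = 0.669.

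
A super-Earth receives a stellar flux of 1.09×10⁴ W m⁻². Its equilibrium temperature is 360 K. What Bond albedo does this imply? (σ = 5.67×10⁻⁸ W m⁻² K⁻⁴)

From T_eq⁴ = S(1−A)/(4σ): 1−A = 4σT_eq⁴/S.
1−A = 4 × 5.67×10⁻⁸ × (360)⁴ / 1.09×10⁴ = 0.349.

A ≈ 0.65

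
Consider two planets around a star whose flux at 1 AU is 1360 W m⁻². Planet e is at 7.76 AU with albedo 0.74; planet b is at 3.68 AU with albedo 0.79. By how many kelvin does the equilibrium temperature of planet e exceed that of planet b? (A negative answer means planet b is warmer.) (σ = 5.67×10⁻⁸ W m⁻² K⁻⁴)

T_eq = [S₀(1−A)/(4σd²)]^(1/4), so T ∝ (1−A)^(1/4) / √d.
T₁ = [1360×0.26/(4×5.67×10⁻⁸×7.76²)]^(1/4) = 71.33 K.
T₂ = [1360×0.21/(4×5.67×10⁻⁸×3.68²)]^(1/4) = 98.20 K.

ΔT ≈ -26.9 K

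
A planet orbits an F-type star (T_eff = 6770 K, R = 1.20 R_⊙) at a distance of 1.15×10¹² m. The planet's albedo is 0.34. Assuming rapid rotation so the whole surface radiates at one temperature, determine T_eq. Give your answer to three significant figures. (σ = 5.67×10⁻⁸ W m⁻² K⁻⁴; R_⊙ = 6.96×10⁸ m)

T_eq ≈ 116 K

R_⋆ = 1.20 × 6.96×10⁸ = 8.35×10⁸ m.
L = 4πR_⋆²σT_⋆⁴ = 4π(8.35×10⁸)² × 5.67×10⁻⁸ × (6770)⁴ = 1.04×10²⁷ W.
S = L/(4πd²) = 62.8 W m⁻².
Energy balance: absorbed = emitted ⇒ πR²·S(1−A) = 4πR²·σT_eq⁴, so T_eq⁴ = S(1−A)/(4σ).
T_eq = [62.8 × 0.66 / (4 × 5.67×10⁻⁸)]^(1/4) = (1.83×10⁸)^(1/4) = 116 K.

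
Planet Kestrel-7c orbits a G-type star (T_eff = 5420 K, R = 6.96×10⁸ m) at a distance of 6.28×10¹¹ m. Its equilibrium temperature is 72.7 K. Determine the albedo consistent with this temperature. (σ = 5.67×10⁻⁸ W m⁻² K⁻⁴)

A ≈ 0.89

L = 4πR_⋆²σT_⋆⁴ = 4π(6.96×10⁸)² × 5.67×10⁻⁸ × (5420)⁴ = 2.98×10²⁶ W.
S = L/(4πd²) = 60.1 W m⁻².
From T_eq⁴ = S(1−A)/(4σ): 1−A = 4σT_eq⁴/S.
1−A = 4 × 5.67×10⁻⁸ × (72.7)⁴ / 60.1 = 0.105.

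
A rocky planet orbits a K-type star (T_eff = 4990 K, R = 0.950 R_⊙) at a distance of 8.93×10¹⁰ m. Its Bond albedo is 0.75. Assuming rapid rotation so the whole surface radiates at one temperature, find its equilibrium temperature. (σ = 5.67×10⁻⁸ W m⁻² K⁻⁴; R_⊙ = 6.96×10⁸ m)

R_⋆ = 0.950 × 6.96×10⁸ = 6.61×10⁸ m.
L = 4πR_⋆²σT_⋆⁴ = 4π(6.61×10⁸)² × 5.67×10⁻⁸ × (4990)⁴ = 1.93×10²⁶ W.
S = L/(4πd²) = 1930 W m⁻².
Energy balance: absorbed = emitted ⇒ πR²·S(1−A) = 4πR²·σT_eq⁴, so T_eq⁴ = S(1−A)/(4σ).
T_eq = [1930 × 0.25 / (4 × 5.67×10⁻⁸)]^(1/4) = (2.12×10⁹)^(1/4) = 215 K.

T_eq ≈ 215 K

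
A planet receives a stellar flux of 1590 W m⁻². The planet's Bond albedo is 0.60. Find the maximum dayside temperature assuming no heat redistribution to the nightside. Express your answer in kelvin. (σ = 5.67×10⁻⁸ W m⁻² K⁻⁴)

With no redistribution each surface element balances locally: S(1−A) = σT⁴.
T = [1590 × 0.40 / 5.67×10⁻⁸]^(1/4) = (1.12×10¹⁰)^(1/4) = 325 K.

T_ss ≈ 325 K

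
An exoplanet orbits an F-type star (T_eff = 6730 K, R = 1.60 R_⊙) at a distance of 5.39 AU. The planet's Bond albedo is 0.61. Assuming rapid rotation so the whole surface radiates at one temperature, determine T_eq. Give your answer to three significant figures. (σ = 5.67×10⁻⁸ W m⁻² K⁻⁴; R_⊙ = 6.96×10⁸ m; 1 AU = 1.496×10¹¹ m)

T_eq ≈ 140 K

R_⋆ = 1.60 × 6.96×10⁸ = 1.11×10⁹ m.
d = 5.39 AU = 8.06×10¹¹ m.
L = 4πR_⋆²σT_⋆⁴ = 4π(1.11×10⁹)² × 5.67×10⁻⁸ × (6730)⁴ = 1.81×10²⁷ W.
S = L/(4πd²) = 222 W m⁻².
Energy balance: absorbed = emitted ⇒ πR²·S(1−A) = 4πR²·σT_eq⁴, so T_eq⁴ = S(1−A)/(4σ).
T_eq = [222 × 0.39 / (4 × 5.67×10⁻⁸)]^(1/4) = (3.81×10⁸)^(1/4) = 140 K.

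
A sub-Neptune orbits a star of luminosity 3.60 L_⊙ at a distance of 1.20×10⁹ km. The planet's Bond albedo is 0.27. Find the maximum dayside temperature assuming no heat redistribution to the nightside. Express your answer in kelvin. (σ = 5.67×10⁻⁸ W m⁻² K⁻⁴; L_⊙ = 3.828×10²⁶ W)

d = 1.20×10⁹ km = 1.20×10¹² m.
L = 3.60 × 3.828×10²⁶ = 1.38×10²⁷ W.
Flux: S = L/(4πd²) = 1.38×10²⁷/(4π×(1.20×10¹²)²) = 76.2 W m⁻².
With no redistribution each surface element balances locally: S(1−A) = σT⁴.
T = [76.2 × 0.73 / 5.67×10⁻⁸]^(1/4) = (9.80×10⁸)^(1/4) = 177 K.

T_ss ≈ 177 K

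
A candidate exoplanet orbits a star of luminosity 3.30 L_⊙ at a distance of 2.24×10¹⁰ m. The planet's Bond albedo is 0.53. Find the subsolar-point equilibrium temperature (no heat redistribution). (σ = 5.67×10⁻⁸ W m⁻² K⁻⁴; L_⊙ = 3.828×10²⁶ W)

L = 3.30 × 3.828×10²⁶ = 1.26×10²⁷ W.
Flux: S = L/(4πd²) = 1.26×10²⁷/(4π×(2.24×10¹⁰)²) = 2.00×10⁵ W m⁻².
At the subsolar point the surface absorbs S(1−A) and emits σT⁴ per unit area — no factor of 4, since only the local patch is in balance.
T = [2.00×10⁵ × 0.47 / 5.67×10⁻⁸]^(1/4) = (1.66×10¹²)^(1/4) = 1140 K.

T_ss ≈ 1140 K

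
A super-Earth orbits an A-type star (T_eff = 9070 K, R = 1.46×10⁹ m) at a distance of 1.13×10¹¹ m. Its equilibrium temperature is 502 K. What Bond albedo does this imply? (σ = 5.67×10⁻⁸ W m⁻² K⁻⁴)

A ≈ 0.78

L = 4πR_⋆²σT_⋆⁴ = 4π(1.46×10⁹)² × 5.67×10⁻⁸ × (9070)⁴ = 1.03×10²⁸ W.
S = L/(4πd²) = 6.41×10⁴ W m⁻².
From T_eq⁴ = S(1−A)/(4σ): 1−A = 4σT_eq⁴/S.
1−A = 4 × 5.67×10⁻⁸ × (502)⁴ / 6.41×10⁴ = 0.225.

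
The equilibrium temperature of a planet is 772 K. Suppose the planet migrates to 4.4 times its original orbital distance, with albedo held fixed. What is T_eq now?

T_eq ∝ L^(1/4) · d^(−1/2).
T′ = 772 / 4.4^(1/2) = 368 K.

T_eq ≈ 368 K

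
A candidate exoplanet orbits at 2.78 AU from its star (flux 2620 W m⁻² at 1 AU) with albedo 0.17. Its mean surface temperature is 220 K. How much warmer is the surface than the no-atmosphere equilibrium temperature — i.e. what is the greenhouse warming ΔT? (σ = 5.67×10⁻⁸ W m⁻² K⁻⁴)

ΔT ≈ 32.3 K

S = 2620/2.78² = 339.0 W m⁻².
T_eq = [S(1−A)/(4σ)]^(1/4) = [339.0×0.83/(4×5.67×10⁻⁸)]^(1/4) = 187.7 K.
ΔT = T_surf − T_eq = 220 − 187.7.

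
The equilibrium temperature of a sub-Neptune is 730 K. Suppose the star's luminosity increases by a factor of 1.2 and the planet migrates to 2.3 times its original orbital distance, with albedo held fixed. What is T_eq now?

T_eq ∝ L^(1/4) · d^(−1/2).
T′ = 730 × 1.2^(1/4) / 2.3^(1/2) = 504 K.

T_eq ≈ 504 K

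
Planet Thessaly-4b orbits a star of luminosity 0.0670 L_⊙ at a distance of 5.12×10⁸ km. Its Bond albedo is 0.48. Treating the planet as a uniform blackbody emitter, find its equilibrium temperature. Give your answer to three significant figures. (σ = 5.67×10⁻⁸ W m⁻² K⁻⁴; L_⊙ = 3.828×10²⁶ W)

d = 5.12×10⁸ km = 5.12×10¹¹ m.
L = 0.0670 × 3.828×10²⁶ = 2.56×10²⁵ W.
Flux: S = L/(4πd²) = 2.56×10²⁵/(4π×(5.12×10¹¹)²) = 7.79 W m⁻².
Energy balance: absorbed = emitted ⇒ πR²·S(1−A) = 4πR²·σT_eq⁴, so T_eq⁴ = S(1−A)/(4σ).
T_eq = [7.79 × 0.52 / (4 × 5.67×10⁻⁸)]^(1/4) = (1.79×10⁷)^(1/4) = 65.0 K.

T_eq ≈ 65.0 K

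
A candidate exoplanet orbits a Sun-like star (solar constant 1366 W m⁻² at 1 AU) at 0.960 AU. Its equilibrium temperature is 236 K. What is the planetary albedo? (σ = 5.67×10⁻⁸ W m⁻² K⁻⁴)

Flux at 0.960 AU: S = 1366/0.960² = 1480 W m⁻².
From T_eq⁴ = S(1−A)/(4σ): 1−A = 4σT_eq⁴/S.
1−A = 4 × 5.67×10⁻⁸ × (236)⁴ / 1480 = 0.475.

A ≈ 0.53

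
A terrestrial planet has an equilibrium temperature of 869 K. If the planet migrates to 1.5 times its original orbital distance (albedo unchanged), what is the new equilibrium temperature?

T_eq ≈ 710 K

T_eq ∝ L^(1/4) · d^(−1/2).
T′ = 869 / 1.5^(1/2) = 710 K.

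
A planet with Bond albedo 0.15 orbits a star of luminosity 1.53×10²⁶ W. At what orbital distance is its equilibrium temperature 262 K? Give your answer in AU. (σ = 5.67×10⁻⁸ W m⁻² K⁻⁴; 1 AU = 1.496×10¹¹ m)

From T_eq⁴ = L(1−A)/(16πσd²): d = √[L(1−A)/(16πσT_eq⁴)].
d = √[1.53×10²⁶ × 0.85 / (16π × 5.67×10⁻⁸ × (262)⁴)] = 9.84×10¹⁰ m = 0.658 AU.

d ≈ 0.658 AU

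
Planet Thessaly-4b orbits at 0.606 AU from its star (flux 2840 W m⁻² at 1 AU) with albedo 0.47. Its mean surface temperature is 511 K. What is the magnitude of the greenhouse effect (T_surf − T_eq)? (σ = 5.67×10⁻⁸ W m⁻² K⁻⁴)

ΔT ≈ 144.4 K

S = 2840/0.606² = 7733 W m⁻².
T_eq = [S(1−A)/(4σ)]^(1/4) = [7733×0.53/(4×5.67×10⁻⁸)]^(1/4) = 366.6 K.
ΔT = T_surf − T_eq = 511 − 366.6.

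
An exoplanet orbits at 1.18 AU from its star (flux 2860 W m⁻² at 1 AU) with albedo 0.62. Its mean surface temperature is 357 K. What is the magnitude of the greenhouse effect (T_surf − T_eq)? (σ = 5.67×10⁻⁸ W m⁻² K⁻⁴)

ΔT ≈ 114.8 K

S = 2860/1.18² = 2054 W m⁻².
T_eq = [S(1−A)/(4σ)]^(1/4) = [2054×0.38/(4×5.67×10⁻⁸)]^(1/4) = 242.2 K.
ΔT = T_surf − T_eq = 357 − 242.2.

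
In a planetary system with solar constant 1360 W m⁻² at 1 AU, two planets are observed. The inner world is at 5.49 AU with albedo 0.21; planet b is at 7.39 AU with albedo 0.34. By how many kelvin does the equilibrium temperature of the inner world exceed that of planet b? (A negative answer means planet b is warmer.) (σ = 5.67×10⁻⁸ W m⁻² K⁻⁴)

ΔT ≈ 19.7 K

T_eq = [S₀(1−A)/(4σd²)]^(1/4), so T ∝ (1−A)^(1/4) / √d.
T₁ = [1360×0.79/(4×5.67×10⁻⁸×5.49²)]^(1/4) = 111.97 K.
T₂ = [1360×0.66/(4×5.67×10⁻⁸×7.39²)]^(1/4) = 92.27 K.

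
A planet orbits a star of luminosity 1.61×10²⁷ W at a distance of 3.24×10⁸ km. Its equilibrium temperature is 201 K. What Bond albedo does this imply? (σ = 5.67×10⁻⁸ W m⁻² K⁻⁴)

d = 3.24×10⁸ km = 3.24×10¹¹ m.
Flux: S = L/(4πd²) = 1.61×10²⁷/(4π×(3.24×10¹¹)²) = 1220 W m⁻².
From T_eq⁴ = S(1−A)/(4σ): 1−A = 4σT_eq⁴/S.
1−A = 4 × 5.67×10⁻⁸ × (201)⁴ / 1220 = 0.303.

A ≈ 0.70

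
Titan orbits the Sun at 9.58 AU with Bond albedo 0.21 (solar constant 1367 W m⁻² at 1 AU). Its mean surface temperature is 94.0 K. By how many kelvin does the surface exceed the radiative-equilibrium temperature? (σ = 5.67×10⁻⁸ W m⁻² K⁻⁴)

ΔT ≈ 9.1 K

S = 1367/9.58² = 14.89 W m⁻².
T_eq = [S(1−A)/(4σ)]^(1/4) = [14.89×0.79/(4×5.67×10⁻⁸)]^(1/4) = 84.9 K.
ΔT = T_surf − T_eq = 94 − 84.9.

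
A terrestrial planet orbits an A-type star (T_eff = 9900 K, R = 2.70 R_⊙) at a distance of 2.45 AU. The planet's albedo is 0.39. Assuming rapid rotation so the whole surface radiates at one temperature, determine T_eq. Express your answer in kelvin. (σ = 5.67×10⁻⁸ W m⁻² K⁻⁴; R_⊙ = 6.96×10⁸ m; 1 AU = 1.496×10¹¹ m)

R_⋆ = 2.70 × 6.96×10⁸ = 1.88×10⁹ m.
d = 2.45 AU = 3.67×10¹¹ m.
L = 4πR_⋆²σT_⋆⁴ = 4π(1.88×10⁹)² × 5.67×10⁻⁸ × (9900)⁴ = 2.42×10²⁸ W.
S = L/(4πd²) = 1.43×10⁴ W m⁻².
Energy balance: absorbed = emitted ⇒ πR²·S(1−A) = 4πR²·σT_eq⁴, so T_eq⁴ = S(1−A)/(4σ).
T_eq = [1.43×10⁴ × 0.61 / (4 × 5.67×10⁻⁸)]^(1/4) = (3.85×10¹⁰)^(1/4) = 443 K.

T_eq ≈ 443 K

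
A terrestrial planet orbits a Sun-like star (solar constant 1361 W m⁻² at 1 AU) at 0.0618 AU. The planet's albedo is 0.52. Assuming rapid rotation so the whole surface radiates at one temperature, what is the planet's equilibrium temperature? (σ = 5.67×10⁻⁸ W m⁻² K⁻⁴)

Flux at 0.0618 AU: S = 1361/0.0618² = 3.56×10⁵ W m⁻².
Energy balance: absorbed = emitted ⇒ πR²·S(1−A) = 4πR²·σT_eq⁴, so T_eq⁴ = S(1−A)/(4σ).
T_eq = [3.56×10⁵ × 0.48 / (4 × 5.67×10⁻⁸)]^(1/4) = (7.54×10¹¹)^(1/4) = 932 K.

T_eq ≈ 932 K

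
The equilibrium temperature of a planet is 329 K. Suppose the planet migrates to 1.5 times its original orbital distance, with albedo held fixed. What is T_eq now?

T_eq ≈ 269 K

T_eq ∝ L^(1/4) · d^(−1/2).
T′ = 329 / 1.5^(1/2) = 269 K.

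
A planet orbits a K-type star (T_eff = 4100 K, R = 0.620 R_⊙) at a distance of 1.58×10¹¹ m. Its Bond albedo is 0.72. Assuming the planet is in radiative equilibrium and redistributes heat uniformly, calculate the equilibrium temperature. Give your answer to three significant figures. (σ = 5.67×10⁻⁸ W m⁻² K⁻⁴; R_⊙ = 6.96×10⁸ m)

T_eq ≈ 110 K

R_⋆ = 0.620 × 6.96×10⁸ = 4.32×10⁸ m.
L = 4πR_⋆²σT_⋆⁴ = 4π(4.32×10⁸)² × 5.67×10⁻⁸ × (4100)⁴ = 3.75×10²⁵ W.
S = L/(4πd²) = 120 W m⁻².
Energy balance: absorbed = emitted ⇒ πR²·S(1−A) = 4πR²·σT_eq⁴, so T_eq⁴ = S(1−A)/(4σ).
T_eq = [120 × 0.28 / (4 × 5.67×10⁻⁸)]^(1/4) = (1.48×10⁸)^(1/4) = 110 K.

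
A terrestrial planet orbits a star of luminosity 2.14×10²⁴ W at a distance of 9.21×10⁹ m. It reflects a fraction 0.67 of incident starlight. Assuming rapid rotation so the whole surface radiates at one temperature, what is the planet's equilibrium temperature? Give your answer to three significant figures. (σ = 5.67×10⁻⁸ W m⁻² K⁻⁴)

T_eq ≈ 232 K

Flux: S = L/(4πd²) = 2.14×10²⁴/(4π×(9.21×10⁹)²) = 2010 W m⁻².
Energy balance: absorbed = emitted ⇒ πR²·S(1−A) = 4πR²·σT_eq⁴, so T_eq⁴ = S(1−A)/(4σ).
T_eq = [2010 × 0.33 / (4 × 5.67×10⁻⁸)]^(1/4) = (2.92×10⁹)^(1/4) = 232 K.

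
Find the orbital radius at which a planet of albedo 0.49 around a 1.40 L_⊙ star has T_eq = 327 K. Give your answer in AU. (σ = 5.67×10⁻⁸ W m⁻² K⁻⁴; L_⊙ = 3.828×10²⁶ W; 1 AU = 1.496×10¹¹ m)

d ≈ 0.612 AU

L = 1.40 × 3.828×10²⁶ = 5.36×10²⁶ W.
From T_eq⁴ = L(1−A)/(16πσd²): d = √[L(1−A)/(16πσT_eq⁴)].
d = √[5.36×10²⁶ × 0.51 / (16π × 5.67×10⁻⁸ × (327)⁴)] = 9.16×10¹⁰ m = 0.612 AU.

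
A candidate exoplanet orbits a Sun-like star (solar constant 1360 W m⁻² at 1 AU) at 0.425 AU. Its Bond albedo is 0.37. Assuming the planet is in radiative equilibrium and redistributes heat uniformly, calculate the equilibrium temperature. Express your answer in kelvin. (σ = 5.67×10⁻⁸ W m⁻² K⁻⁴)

Flux at 0.425 AU: S = 1360/0.425² = 7530 W m⁻².
Energy balance: absorbed = emitted ⇒ πR²·S(1−A) = 4πR²·σT_eq⁴, so T_eq⁴ = S(1−A)/(4σ).
T_eq = [7530 × 0.63 / (4 × 5.67×10⁻⁸)]^(1/4) = (2.09×10¹⁰)^(1/4) = 380 K.

T_eq ≈ 380 K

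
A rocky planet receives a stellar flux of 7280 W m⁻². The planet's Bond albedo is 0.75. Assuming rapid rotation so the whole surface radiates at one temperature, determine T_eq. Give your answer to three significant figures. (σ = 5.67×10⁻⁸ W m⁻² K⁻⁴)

T_eq ≈ 299 K

Energy balance: absorbed = emitted ⇒ πR²·S(1−A) = 4πR²·σT_eq⁴, so T_eq⁴ = S(1−A)/(4σ).
T_eq = [7280 × 0.25 / (4 × 5.67×10⁻⁸)]^(1/4) = (8.02×10⁹)^(1/4) = 299 K.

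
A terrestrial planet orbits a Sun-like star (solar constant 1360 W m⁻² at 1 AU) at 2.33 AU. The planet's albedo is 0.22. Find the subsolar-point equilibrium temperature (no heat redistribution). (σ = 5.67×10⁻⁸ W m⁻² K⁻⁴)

Flux at 2.33 AU: S = 1360/2.33² = 251 W m⁻².
At the subsolar point the surface absorbs S(1−A) and emits σT⁴ per unit area — no factor of 4, since only the local patch is in balance.
T = [251 × 0.78 / 5.67×10⁻⁸]^(1/4) = (3.45×10⁹)^(1/4) = 242 K.

T_ss ≈ 242 K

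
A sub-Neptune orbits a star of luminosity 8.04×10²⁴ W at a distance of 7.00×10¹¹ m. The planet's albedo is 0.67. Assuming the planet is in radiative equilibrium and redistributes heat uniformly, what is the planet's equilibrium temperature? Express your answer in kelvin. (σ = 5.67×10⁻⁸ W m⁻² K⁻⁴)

T_eq ≈ 37.1 K

Flux: S = L/(4πd²) = 8.04×10²⁴/(4π×(7.00×10¹¹)²) = 1.31 W m⁻².
Energy balance: absorbed = emitted ⇒ πR²·S(1−A) = 4πR²·σT_eq⁴, so T_eq⁴ = S(1−A)/(4σ).
T_eq = [1.31 × 0.33 / (4 × 5.67×10⁻⁸)]^(1/4) = (1.90×10⁶)^(1/4) = 37.1 K.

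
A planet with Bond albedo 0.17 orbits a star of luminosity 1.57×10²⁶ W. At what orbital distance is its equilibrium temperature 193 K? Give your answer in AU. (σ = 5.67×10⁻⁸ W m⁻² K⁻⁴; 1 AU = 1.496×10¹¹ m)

From T_eq⁴ = L(1−A)/(16πσd²): d = √[L(1−A)/(16πσT_eq⁴)].
d = √[1.57×10²⁶ × 0.83 / (16π × 5.67×10⁻⁸ × (193)⁴)] = 1.82×10¹¹ m = 1.21 AU.

d ≈ 1.21 AU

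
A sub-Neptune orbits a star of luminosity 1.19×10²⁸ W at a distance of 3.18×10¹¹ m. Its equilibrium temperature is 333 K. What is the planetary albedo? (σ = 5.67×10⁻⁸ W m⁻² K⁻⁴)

A ≈ 0.70

Flux: S = L/(4πd²) = 1.19×10²⁸/(4π×(3.18×10¹¹)²) = 9360 W m⁻².
From T_eq⁴ = S(1−A)/(4σ): 1−A = 4σT_eq⁴/S.
1−A = 4 × 5.67×10⁻⁸ × (333)⁴ / 9360 = 0.298.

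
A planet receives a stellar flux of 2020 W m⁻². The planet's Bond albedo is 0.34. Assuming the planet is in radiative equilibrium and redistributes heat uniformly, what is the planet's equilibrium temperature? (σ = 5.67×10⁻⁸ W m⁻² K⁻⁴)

T_eq ≈ 277 K

Energy balance: absorbed = emitted ⇒ πR²·S(1−A) = 4πR²·σT_eq⁴, so T_eq⁴ = S(1−A)/(4σ).
T_eq = [2020 × 0.66 / (4 × 5.67×10⁻⁸)]^(1/4) = (5.88×10⁹)^(1/4) = 277 K.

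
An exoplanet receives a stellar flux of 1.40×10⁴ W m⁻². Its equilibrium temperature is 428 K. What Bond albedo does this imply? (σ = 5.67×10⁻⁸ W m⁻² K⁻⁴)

A ≈ 0.46

From T_eq⁴ = S(1−A)/(4σ): 1−A = 4σT_eq⁴/S.
1−A = 4 × 5.67×10⁻⁸ × (428)⁴ / 1.40×10⁴ = 0.544.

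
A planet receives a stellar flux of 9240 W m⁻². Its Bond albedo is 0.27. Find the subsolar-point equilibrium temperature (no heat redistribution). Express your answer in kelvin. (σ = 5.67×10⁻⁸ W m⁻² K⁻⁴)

T_ss ≈ 587 K

At the subsolar point the surface absorbs S(1−A) and emits σT⁴ per unit area — no factor of 4, since only the local patch is in balance.
T = [9240 × 0.73 / 5.67×10⁻⁸]^(1/4) = (1.19×10¹¹)^(1/4) = 587 K.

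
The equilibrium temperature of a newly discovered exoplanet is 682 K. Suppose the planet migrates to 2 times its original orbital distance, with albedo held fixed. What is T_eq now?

T_eq ∝ L^(1/4) · d^(−1/2).
T′ = 682 / 2^(1/2) = 482 K.

T_eq ≈ 482 K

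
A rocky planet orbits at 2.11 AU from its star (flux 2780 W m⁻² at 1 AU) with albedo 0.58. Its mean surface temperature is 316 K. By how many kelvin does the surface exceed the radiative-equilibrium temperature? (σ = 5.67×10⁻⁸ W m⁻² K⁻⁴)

S = 2780/2.11² = 624.4 W m⁻².
T_eq = [S(1−A)/(4σ)]^(1/4) = [624.4×0.42/(4×5.67×10⁻⁸)]^(1/4) = 184.4 K.
ΔT = T_surf − T_eq = 316 − 184.4.

ΔT ≈ 131.6 K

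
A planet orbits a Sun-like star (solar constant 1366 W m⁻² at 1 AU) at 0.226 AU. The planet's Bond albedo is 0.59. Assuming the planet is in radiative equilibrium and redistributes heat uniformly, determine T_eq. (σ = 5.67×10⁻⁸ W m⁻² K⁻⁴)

T_eq ≈ 469 K

Flux at 0.226 AU: S = 1366/0.226² = 2.67×10⁴ W m⁻².
Energy balance: absorbed = emitted ⇒ πR²·S(1−A) = 4πR²·σT_eq⁴, so T_eq⁴ = S(1−A)/(4σ).
T_eq = [2.67×10⁴ × 0.41 / (4 × 5.67×10⁻⁸)]^(1/4) = (4.83×10¹⁰)^(1/4) = 469 K.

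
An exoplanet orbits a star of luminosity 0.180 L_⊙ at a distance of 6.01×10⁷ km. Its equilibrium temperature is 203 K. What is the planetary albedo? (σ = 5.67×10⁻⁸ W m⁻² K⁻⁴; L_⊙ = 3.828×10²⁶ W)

d = 6.01×10⁷ km = 6.01×10¹⁰ m.
L = 0.180 × 3.828×10²⁶ = 6.89×10²⁵ W.
Flux: S = L/(4πd²) = 6.89×10²⁵/(4π×(6.01×10¹⁰)²) = 1520 W m⁻².
From T_eq⁴ = S(1−A)/(4σ): 1−A = 4σT_eq⁴/S.
1−A = 4 × 5.67×10⁻⁸ × (203)⁴ / 1520 = 0.254.

A ≈ 0.75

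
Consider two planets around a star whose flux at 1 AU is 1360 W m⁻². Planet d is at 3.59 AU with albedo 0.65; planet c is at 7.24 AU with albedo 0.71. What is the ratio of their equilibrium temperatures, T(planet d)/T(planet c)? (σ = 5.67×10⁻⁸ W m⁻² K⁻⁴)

T₁/T₂ ≈ 1.488

T_eq = [S₀(1−A)/(4σd²)]^(1/4), so T ∝ (1−A)^(1/4) / √d.
T₁ = [1360×0.35/(4×5.67×10⁻⁸×3.59²)]^(1/4) = 112.96 K.
T₂ = [1360×0.29/(4×5.67×10⁻⁸×7.24²)]^(1/4) = 75.89 K.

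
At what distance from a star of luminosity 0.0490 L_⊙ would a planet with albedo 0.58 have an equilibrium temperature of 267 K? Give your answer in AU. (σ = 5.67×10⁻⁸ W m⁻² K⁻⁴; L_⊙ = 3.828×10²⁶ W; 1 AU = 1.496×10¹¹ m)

d ≈ 0.156 AU

L = 0.0490 × 3.828×10²⁶ = 1.88×10²⁵ W.
From T_eq⁴ = L(1−A)/(16πσd²): d = √[L(1−A)/(16πσT_eq⁴)].
d = √[1.88×10²⁵ × 0.42 / (16π × 5.67×10⁻⁸ × (267)⁴)] = 2.33×10¹⁰ m = 0.156 AU.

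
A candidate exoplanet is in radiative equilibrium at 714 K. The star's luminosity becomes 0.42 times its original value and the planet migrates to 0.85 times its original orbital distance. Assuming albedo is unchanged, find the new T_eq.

T_eq ∝ L^(1/4) · d^(−1/2).
T′ = 714 × 0.42^(1/4) / 0.85^(1/2) = 623 K.

T_eq ≈ 623 K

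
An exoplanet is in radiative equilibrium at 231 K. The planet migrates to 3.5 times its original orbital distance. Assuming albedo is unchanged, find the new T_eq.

T_eq ≈ 123 K

T_eq ∝ L^(1/4) · d^(−1/2).
T′ = 231 / 3.5^(1/2) = 123 K.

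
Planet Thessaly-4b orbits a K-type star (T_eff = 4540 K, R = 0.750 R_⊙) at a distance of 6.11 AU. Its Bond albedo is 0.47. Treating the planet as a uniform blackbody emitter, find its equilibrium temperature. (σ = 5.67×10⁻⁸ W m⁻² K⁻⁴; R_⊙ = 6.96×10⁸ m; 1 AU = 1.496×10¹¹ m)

T_eq ≈ 65.5 K

R_⋆ = 0.750 × 6.96×10⁸ = 5.22×10⁸ m.
d = 6.11 AU = 9.14×10¹¹ m.
L = 4πR_⋆²σT_⋆⁴ = 4π(5.22×10⁸)² × 5.67×10⁻⁸ × (4540)⁴ = 8.25×10²⁵ W.
S = L/(4πd²) = 7.86 W m⁻².
Energy balance: absorbed = emitted ⇒ πR²·S(1−A) = 4πR²·σT_eq⁴, so T_eq⁴ = S(1−A)/(4σ).
T_eq = [7.86 × 0.53 / (4 × 5.67×10⁻⁸)]^(1/4) = (1.84×10⁷)^(1/4) = 65.5 K.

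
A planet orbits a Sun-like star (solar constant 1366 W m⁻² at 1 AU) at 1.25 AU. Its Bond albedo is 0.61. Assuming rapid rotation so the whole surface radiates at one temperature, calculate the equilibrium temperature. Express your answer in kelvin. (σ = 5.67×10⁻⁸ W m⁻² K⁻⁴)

T_eq ≈ 197 K

Flux at 1.25 AU: S = 1366/1.25² = 874 W m⁻².
Energy balance: absorbed = emitted ⇒ πR²·S(1−A) = 4πR²·σT_eq⁴, so T_eq⁴ = S(1−A)/(4σ).
T_eq = [874 × 0.39 / (4 × 5.67×10⁻⁸)]^(1/4) = (1.50×10⁹)^(1/4) = 197 K.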